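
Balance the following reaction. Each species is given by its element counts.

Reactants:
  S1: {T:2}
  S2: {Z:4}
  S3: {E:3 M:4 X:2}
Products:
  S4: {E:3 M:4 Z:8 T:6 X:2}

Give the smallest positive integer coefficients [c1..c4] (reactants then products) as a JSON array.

E: 3·0+2·0+1·3 = 3 | 1·3 = 3
M: 3·0+2·0+1·4 = 4 | 1·4 = 4
Z: 3·0+2·4+1·0 = 8 | 1·8 = 8
T: 3·2+2·0+1·0 = 6 | 1·6 = 6
X: 3·0+2·0+1·2 = 2 | 1·2 = 2
gcd(3,2,1,1) = 1

Coefficients: [3, 2, 1, 1]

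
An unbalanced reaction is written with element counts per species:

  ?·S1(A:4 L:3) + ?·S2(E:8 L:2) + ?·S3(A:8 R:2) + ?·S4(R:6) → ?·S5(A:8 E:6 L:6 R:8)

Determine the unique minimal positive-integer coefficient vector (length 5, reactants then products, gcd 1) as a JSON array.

Coefficients: [6, 3, 1, 5, 4]

A: 6·4+3·0+1·8+5·0 = 32 | 4·8 = 32
E: 6·0+3·8+1·0+5·0 = 24 | 4·6 = 24
L: 6·3+3·2+1·0+5·0 = 24 | 4·6 = 24
R: 6·0+3·0+1·2+5·6 = 32 | 4·8 = 32
gcd(6,3,1,5,4) = 1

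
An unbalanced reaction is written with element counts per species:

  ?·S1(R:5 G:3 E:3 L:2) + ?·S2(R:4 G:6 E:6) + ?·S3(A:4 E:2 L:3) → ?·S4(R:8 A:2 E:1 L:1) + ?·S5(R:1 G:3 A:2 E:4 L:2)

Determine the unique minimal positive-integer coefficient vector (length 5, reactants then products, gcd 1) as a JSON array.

Coefficients: [1, 2, 3, 1, 5]

R: 1·5+2·4+3·0 = 13 | 1·8+5·1 = 13
G: 1·3+2·6+3·0 = 15 | 1·0+5·3 = 15
A: 1·0+2·0+3·4 = 12 | 1·2+5·2 = 12
E: 1·3+2·6+3·2 = 21 | 1·1+5·4 = 21
L: 1·2+2·0+3·3 = 11 | 1·1+5·2 = 11
gcd(1,2,3,1,5) = 1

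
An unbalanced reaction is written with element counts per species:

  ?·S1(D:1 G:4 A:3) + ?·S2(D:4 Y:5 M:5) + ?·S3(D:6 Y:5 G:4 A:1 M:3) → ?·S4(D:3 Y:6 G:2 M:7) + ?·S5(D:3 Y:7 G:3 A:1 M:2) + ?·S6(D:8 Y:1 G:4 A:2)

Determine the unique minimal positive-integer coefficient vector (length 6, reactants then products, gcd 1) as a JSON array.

Coefficients: [1, 2, 5, 3, 2, 3]

D: 1·1+2·4+5·6 = 39 | 3·3+2·3+3·8 = 39
Y: 1·0+2·5+5·5 = 35 | 3·6+2·7+3·1 = 35
G: 1·4+2·0+5·4 = 24 | 3·2+2·3+3·4 = 24
A: 1·3+2·0+5·1 = 8 | 3·0+2·1+3·2 = 8
M: 1·0+2·5+5·3 = 25 | 3·7+2·2+3·0 = 25
gcd(1,2,5,3,2,3) = 1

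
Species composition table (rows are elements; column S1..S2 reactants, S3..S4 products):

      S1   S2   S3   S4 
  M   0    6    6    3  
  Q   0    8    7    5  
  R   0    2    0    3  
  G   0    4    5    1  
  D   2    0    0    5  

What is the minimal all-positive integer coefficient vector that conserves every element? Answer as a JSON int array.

Coefficients: [5, 3, 2, 2]

M: 5·0+3·6 = 18 | 2·6+2·3 = 18
Q: 5·0+3·8 = 24 | 2·7+2·5 = 24
R: 5·0+3·2 = 6 | 2·0+2·3 = 6
G: 5·0+3·4 = 12 | 2·5+2·1 = 12
D: 5·2+3·0 = 10 | 2·0+2·5 = 10
gcd(5,3,2,2) = 1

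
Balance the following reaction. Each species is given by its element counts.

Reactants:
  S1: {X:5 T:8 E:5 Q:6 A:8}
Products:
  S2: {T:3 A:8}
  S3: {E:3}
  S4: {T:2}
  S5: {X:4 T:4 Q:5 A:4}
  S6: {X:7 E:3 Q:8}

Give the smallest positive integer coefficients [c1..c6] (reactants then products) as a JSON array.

X: 3·5 = 15 | 2·0+4·0+5·0+2·4+1·7 = 15
T: 3·8 = 24 | 2·3+4·0+5·2+2·4+1·0 = 24
E: 3·5 = 15 | 2·0+4·3+5·0+2·0+1·3 = 15
Q: 3·6 = 18 | 2·0+4·0+5·0+2·5+1·8 = 18
A: 3·8 = 24 | 2·8+4·0+5·0+2·4+1·0 = 24
gcd(3,2,4,5,2,1) = 1

Coefficients: [3, 2, 4, 5, 2, 1]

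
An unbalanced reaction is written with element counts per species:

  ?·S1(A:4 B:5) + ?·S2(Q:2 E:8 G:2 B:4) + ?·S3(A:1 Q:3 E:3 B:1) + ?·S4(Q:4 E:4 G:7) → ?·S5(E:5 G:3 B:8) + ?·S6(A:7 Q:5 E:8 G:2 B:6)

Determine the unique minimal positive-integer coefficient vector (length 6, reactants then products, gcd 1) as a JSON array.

Coefficients: [5, 4, 1, 1, 3, 3]

A: 5·4+4·0+1·1+1·0 = 21 | 3·0+3·7 = 21
Q: 5·0+4·2+1·3+1·4 = 15 | 3·0+3·5 = 15
E: 5·0+4·8+1·3+1·4 = 39 | 3·5+3·8 = 39
G: 5·0+4·2+1·0+1·7 = 15 | 3·3+3·2 = 15
B: 5·5+4·4+1·1+1·0 = 42 | 3·8+3·6 = 42
gcd(5,4,1,1,3,3) = 1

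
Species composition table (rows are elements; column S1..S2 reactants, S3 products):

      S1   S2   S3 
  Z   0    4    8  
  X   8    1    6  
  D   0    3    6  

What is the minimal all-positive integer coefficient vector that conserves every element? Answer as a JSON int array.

Z: 1·0+4·4 = 16 | 2·8 = 16
X: 1·8+4·1 = 12 | 2·6 = 12
D: 1·0+4·3 = 12 | 2·6 = 12
gcd(1,4,2) = 1

Coefficients: [1, 4, 2]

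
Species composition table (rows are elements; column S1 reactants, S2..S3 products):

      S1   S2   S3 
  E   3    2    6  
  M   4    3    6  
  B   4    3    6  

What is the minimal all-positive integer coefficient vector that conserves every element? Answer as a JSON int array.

E: 6·3 = 18 | 6·2+1·6 = 18
M: 6·4 = 24 | 6·3+1·6 = 24
B: 6·4 = 24 | 6·3+1·6 = 24
gcd(6,6,1) = 1

Coefficients: [6, 6, 1]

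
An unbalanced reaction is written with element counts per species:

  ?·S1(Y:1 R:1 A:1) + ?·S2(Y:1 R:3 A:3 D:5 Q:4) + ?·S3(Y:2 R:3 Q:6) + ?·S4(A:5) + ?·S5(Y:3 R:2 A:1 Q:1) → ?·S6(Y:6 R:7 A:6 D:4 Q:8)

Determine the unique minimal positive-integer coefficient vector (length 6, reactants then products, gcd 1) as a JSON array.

Y: 2·1+4·1+3·2+2·0+6·3 = 30 | 5·6 = 30
R: 2·1+4·3+3·3+2·0+6·2 = 35 | 5·7 = 35
A: 2·1+4·3+3·0+2·5+6·1 = 30 | 5·6 = 30
D: 2·0+4·5+3·0+2·0+6·0 = 20 | 5·4 = 20
Q: 2·0+4·4+3·6+2·0+6·1 = 40 | 5·8 = 40
gcd(2,4,3,2,6,5) = 1

Coefficients: [2, 4, 3, 2, 6, 5]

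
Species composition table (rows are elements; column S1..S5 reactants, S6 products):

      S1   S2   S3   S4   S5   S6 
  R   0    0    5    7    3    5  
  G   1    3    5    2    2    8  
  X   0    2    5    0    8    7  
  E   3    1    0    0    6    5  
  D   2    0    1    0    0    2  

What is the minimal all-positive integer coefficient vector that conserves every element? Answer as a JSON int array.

Coefficients: [3, 5, 2, 1, 1, 4]

R: 3·0+5·0+2·5+1·7+1·3 = 20 | 4·5 = 20
G: 3·1+5·3+2·5+1·2+1·2 = 32 | 4·8 = 32
X: 3·0+5·2+2·5+1·0+1·8 = 28 | 4·7 = 28
E: 3·3+5·1+2·0+1·0+1·6 = 20 | 4·5 = 20
D: 3·2+5·0+2·1+1·0+1·0 = 8 | 4·2 = 8
gcd(3,5,2,1,1,4) = 1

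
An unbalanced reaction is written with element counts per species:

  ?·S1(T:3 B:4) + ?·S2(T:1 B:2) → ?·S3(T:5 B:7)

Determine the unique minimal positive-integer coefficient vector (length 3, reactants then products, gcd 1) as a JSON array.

Coefficients: [3, 1, 2]

T: 3·3+1·1 = 10 | 2·5 = 10
B: 3·4+1·2 = 14 | 2·7 = 14
gcd(3,1,2) = 1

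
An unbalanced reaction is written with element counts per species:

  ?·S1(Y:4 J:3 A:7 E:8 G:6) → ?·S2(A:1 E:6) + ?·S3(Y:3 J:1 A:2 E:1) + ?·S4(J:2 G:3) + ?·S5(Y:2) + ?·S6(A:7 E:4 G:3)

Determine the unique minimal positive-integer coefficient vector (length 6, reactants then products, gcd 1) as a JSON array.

Y: 4·4 = 16 | 3·0+2·3+5·0+5·2+3·0 = 16
J: 4·3 = 12 | 3·0+2·1+5·2+5·0+3·0 = 12
A: 4·7 = 28 | 3·1+2·2+5·0+5·0+3·7 = 28
E: 4·8 = 32 | 3·6+2·1+5·0+5·0+3·4 = 32
G: 4·6 = 24 | 3·0+2·0+5·3+5·0+3·3 = 24
gcd(4,3,2,5,5,3) = 1

Coefficients: [4, 3, 2, 5, 5, 3]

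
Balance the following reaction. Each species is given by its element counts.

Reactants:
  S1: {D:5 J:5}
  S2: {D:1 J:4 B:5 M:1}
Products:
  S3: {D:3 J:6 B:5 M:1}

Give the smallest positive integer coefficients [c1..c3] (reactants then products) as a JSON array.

D: 2·5+5·1 = 15 | 5·3 = 15
J: 2·5+5·4 = 30 | 5·6 = 30
B: 2·0+5·5 = 25 | 5·5 = 25
M: 2·0+5·1 = 5 | 5·1 = 5
gcd(2,5,5) = 1

Coefficients: [2, 5, 5]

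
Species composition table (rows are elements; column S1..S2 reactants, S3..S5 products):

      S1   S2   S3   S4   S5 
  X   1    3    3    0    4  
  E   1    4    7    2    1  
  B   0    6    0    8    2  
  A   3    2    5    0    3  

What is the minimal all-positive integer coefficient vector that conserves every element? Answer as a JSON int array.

Coefficients: [3, 5, 2, 3, 3]

X: 3·1+5·3 = 18 | 2·3+3·0+3·4 = 18
E: 3·1+5·4 = 23 | 2·7+3·2+3·1 = 23
B: 3·0+5·6 = 30 | 2·0+3·8+3·2 = 30
A: 3·3+5·2 = 19 | 2·5+3·0+3·3 = 19
gcd(3,5,2,3,3) = 1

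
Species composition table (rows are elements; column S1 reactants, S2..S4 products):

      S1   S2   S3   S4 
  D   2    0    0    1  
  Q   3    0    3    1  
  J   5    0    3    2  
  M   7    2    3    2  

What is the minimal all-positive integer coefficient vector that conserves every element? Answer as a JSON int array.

D: 3·2 = 6 | 3·0+1·0+6·1 = 6
Q: 3·3 = 9 | 3·0+1·3+6·1 = 9
J: 3·5 = 15 | 3·0+1·3+6·2 = 15
M: 3·7 = 21 | 3·2+1·3+6·2 = 21
gcd(3,3,1,6) = 1

Coefficients: [3, 3, 1, 6]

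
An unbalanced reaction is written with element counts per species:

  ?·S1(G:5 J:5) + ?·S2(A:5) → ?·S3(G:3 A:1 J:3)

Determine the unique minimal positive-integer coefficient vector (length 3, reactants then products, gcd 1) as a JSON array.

G: 3·5+1·0 = 15 | 5·3 = 15
A: 3·0+1·5 = 5 | 5·1 = 5
J: 3·5+1·0 = 15 | 5·3 = 15
gcd(3,1,5) = 1

Coefficients: [3, 1, 5]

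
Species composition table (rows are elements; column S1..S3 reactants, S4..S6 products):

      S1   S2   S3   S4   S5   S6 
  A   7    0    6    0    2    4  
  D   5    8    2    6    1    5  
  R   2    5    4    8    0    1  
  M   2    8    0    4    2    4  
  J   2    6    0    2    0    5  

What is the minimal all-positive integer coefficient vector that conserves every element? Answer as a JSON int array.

Coefficients: [2, 6, 3, 5, 4, 6]

A: 2·7+6·0+3·6 = 32 | 5·0+4·2+6·4 = 32
D: 2·5+6·8+3·2 = 64 | 5·6+4·1+6·5 = 64
R: 2·2+6·5+3·4 = 46 | 5·8+4·0+6·1 = 46
M: 2·2+6·8+3·0 = 52 | 5·4+4·2+6·4 = 52
J: 2·2+6·6+3·0 = 40 | 5·2+4·0+6·5 = 40
gcd(2,6,3,5,4,6) = 1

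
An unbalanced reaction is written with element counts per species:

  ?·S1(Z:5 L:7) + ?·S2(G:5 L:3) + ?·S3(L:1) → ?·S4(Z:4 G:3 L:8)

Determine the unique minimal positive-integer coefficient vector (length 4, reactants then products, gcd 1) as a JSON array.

Z: 4·5+3·0+3·0 = 20 | 5·4 = 20
G: 4·0+3·5+3·0 = 15 | 5·3 = 15
L: 4·7+3·3+3·1 = 40 | 5·8 = 40
gcd(4,3,3,5) = 1

Coefficients: [4, 3, 3, 5]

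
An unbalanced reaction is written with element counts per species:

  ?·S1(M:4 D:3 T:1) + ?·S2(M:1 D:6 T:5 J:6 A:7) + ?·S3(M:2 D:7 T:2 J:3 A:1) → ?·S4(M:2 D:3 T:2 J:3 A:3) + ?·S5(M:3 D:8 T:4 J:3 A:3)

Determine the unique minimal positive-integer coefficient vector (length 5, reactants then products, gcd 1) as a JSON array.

M: 2·4+2·1+1·2 = 12 | 3·2+2·3 = 12
D: 2·3+2·6+1·7 = 25 | 3·3+2·8 = 25
T: 2·1+2·5+1·2 = 14 | 3·2+2·4 = 14
J: 2·0+2·6+1·3 = 15 | 3·3+2·3 = 15
A: 2·0+2·7+1·1 = 15 | 3·3+2·3 = 15
gcd(2,2,1,3,2) = 1

Coefficients: [2, 2, 1, 3, 2]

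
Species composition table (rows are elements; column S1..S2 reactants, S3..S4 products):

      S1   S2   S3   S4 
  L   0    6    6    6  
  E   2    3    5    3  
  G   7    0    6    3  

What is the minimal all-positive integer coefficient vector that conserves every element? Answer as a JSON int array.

Coefficients: [3, 4, 3, 1]

L: 3·0+4·6 = 24 | 3·6+1·6 = 24
E: 3·2+4·3 = 18 | 3·5+1·3 = 18
G: 3·7+4·0 = 21 | 3·6+1·3 = 21
gcd(3,4,3,1) = 1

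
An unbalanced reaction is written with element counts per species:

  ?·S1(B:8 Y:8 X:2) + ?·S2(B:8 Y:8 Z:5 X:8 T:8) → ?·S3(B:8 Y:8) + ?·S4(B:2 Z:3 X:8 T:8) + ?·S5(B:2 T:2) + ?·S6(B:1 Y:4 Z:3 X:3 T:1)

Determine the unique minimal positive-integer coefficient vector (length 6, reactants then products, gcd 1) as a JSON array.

B: 1·8+6·8 = 56 | 4·8+4·2+5·2+6·1 = 56
Y: 1·8+6·8 = 56 | 4·8+4·0+5·0+6·4 = 56
Z: 1·0+6·5 = 30 | 4·0+4·3+5·0+6·3 = 30
X: 1·2+6·8 = 50 | 4·0+4·8+5·0+6·3 = 50
T: 1·0+6·8 = 48 | 4·0+4·8+5·2+6·1 = 48
gcd(1,6,4,4,5,6) = 1

Coefficients: [1, 6, 4, 4, 5, 6]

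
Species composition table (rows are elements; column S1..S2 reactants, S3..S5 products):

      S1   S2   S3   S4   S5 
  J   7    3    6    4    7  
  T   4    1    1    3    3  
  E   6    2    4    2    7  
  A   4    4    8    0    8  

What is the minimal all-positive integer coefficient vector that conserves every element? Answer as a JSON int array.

J: 5·7+5·3 = 50 | 1·6+4·4+4·7 = 50
T: 5·4+5·1 = 25 | 1·1+4·3+4·3 = 25
E: 5·6+5·2 = 40 | 1·4+4·2+4·7 = 40
A: 5·4+5·4 = 40 | 1·8+4·0+4·8 = 40
gcd(5,5,1,4,4) = 1

Coefficients: [5, 5, 1, 4, 4]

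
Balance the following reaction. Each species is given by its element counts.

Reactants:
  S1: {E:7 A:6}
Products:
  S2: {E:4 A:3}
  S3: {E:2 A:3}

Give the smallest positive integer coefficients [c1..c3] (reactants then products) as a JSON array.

Coefficients: [2, 3, 1]

E: 2·7 = 14 | 3·4+1·2 = 14
A: 2·6 = 12 | 3·3+1·3 = 12
gcd(2,3,1) = 1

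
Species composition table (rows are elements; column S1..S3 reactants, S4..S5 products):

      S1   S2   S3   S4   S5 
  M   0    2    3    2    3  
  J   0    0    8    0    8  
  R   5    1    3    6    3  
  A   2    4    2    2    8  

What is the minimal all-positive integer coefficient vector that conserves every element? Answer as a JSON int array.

Coefficients: [3, 3, 2, 3, 2]

M: 3·0+3·2+2·3 = 12 | 3·2+2·3 = 12
J: 3·0+3·0+2·8 = 16 | 3·0+2·8 = 16
R: 3·5+3·1+2·3 = 24 | 3·6+2·3 = 24
A: 3·2+3·4+2·2 = 22 | 3·2+2·8 = 22
gcd(3,3,2,3,2) = 1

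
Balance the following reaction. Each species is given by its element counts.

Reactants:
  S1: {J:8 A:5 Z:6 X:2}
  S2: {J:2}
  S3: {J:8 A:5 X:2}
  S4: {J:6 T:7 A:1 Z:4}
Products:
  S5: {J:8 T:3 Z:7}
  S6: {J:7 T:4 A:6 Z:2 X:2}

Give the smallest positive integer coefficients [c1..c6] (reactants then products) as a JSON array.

J: 5·8+3·2+1·8+6·6 = 90 | 6·8+6·7 = 90
T: 5·0+3·0+1·0+6·7 = 42 | 6·3+6·4 = 42
A: 5·5+3·0+1·5+6·1 = 36 | 6·0+6·6 = 36
Z: 5·6+3·0+1·0+6·4 = 54 | 6·7+6·2 = 54
X: 5·2+3·0+1·2+6·0 = 12 | 6·0+6·2 = 12
gcd(5,3,1,6,6,6) = 1

Coefficients: [5, 3, 1, 6, 6, 6]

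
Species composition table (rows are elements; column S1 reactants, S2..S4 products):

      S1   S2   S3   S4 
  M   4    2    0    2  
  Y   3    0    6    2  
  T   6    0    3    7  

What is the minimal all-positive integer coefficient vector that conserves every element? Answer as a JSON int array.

Coefficients: [4, 5, 1, 3]

M: 4·4 = 16 | 5·2+1·0+3·2 = 16
Y: 4·3 = 12 | 5·0+1·6+3·2 = 12
T: 4·6 = 24 | 5·0+1·3+3·7 = 24
gcd(4,5,1,3) = 1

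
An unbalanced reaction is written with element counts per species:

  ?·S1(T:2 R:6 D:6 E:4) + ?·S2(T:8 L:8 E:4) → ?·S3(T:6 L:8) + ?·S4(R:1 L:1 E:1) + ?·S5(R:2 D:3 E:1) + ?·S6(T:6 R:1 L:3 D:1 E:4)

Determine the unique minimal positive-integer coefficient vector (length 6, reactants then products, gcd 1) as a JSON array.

T: 4·2+5·8 = 48 | 2·6+6·0+6·0+6·6 = 48
R: 4·6+5·0 = 24 | 2·0+6·1+6·2+6·1 = 24
L: 4·0+5·8 = 40 | 2·8+6·1+6·0+6·3 = 40
D: 4·6+5·0 = 24 | 2·0+6·0+6·3+6·1 = 24
E: 4·4+5·4 = 36 | 2·0+6·1+6·1+6·4 = 36
gcd(4,5,2,6,6,6) = 1

Coefficients: [4, 5, 2, 6, 6, 6]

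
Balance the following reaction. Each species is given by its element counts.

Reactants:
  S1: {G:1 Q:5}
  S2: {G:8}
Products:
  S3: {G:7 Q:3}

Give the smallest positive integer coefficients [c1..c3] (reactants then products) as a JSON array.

G: 3·1+4·8 = 35 | 5·7 = 35
Q: 3·5+4·0 = 15 | 5·3 = 15
gcd(3,4,5) = 1

Coefficients: [3, 4, 5]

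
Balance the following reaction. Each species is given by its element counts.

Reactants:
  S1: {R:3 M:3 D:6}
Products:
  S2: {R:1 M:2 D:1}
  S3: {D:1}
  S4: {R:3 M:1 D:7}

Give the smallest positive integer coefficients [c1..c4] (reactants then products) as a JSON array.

Coefficients: [5, 6, 3, 3]

R: 5·3 = 15 | 6·1+3·0+3·3 = 15
M: 5·3 = 15 | 6·2+3·0+3·1 = 15
D: 5·6 = 30 | 6·1+3·1+3·7 = 30
gcd(5,6,3,3) = 1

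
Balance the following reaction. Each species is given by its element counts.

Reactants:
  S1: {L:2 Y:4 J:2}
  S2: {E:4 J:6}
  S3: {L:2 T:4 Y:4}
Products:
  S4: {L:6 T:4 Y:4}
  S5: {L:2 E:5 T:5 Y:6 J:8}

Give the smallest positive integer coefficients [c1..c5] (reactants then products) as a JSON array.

Coefficients: [1, 5, 6, 1, 4]

L: 1·2+5·0+6·2 = 14 | 1·6+4·2 = 14
E: 1·0+5·4+6·0 = 20 | 1·0+4·5 = 20
T: 1·0+5·0+6·4 = 24 | 1·4+4·5 = 24
Y: 1·4+5·0+6·4 = 28 | 1·4+4·6 = 28
J: 1·2+5·6+6·0 = 32 | 1·0+4·8 = 32
gcd(1,5,6,1,4) = 1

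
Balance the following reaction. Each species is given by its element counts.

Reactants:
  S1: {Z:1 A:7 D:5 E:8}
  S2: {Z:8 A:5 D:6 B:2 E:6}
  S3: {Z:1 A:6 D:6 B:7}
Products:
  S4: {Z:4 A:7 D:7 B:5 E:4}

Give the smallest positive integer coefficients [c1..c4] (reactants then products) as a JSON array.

Coefficients: [1, 2, 3, 5]

Z: 1·1+2·8+3·1 = 20 | 5·4 = 20
A: 1·7+2·5+3·6 = 35 | 5·7 = 35
D: 1·5+2·6+3·6 = 35 | 5·7 = 35
B: 1·0+2·2+3·7 = 25 | 5·5 = 25
E: 1·8+2·6+3·0 = 20 | 5·4 = 20
gcd(1,2,3,5) = 1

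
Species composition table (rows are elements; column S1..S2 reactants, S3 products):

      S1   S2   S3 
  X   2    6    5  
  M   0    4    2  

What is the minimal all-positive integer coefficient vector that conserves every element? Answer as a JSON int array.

X: 2·2+1·6 = 10 | 2·5 = 10
M: 2·0+1·4 = 4 | 2·2 = 4
gcd(2,1,2) = 1

Coefficients: [2, 1, 2]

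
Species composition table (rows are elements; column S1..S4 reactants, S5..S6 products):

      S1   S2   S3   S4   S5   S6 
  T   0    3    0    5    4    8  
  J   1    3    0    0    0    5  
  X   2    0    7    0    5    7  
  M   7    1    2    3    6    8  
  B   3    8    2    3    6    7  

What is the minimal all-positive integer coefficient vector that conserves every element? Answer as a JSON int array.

Coefficients: [2, 1, 4, 5, 5, 1]

T: 2·0+1·3+4·0+5·5 = 28 | 5·4+1·8 = 28
J: 2·1+1·3+4·0+5·0 = 5 | 5·0+1·5 = 5
X: 2·2+1·0+4·7+5·0 = 32 | 5·5+1·7 = 32
M: 2·7+1·1+4·2+5·3 = 38 | 5·6+1·8 = 38
B: 2·3+1·8+4·2+5·3 = 37 | 5·6+1·7 = 37
gcd(2,1,4,5,5,1) = 1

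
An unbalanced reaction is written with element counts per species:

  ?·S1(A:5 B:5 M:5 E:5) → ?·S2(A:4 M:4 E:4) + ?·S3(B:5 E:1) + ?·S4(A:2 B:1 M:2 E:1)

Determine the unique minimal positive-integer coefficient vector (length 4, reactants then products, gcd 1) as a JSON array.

A: 6·5 = 30 | 5·4+5·0+5·2 = 30
B: 6·5 = 30 | 5·0+5·5+5·1 = 30
M: 6·5 = 30 | 5·4+5·0+5·2 = 30
E: 6·5 = 30 | 5·4+5·1+5·1 = 30
gcd(6,5,5,5) = 1

Coefficients: [6, 5, 5, 5]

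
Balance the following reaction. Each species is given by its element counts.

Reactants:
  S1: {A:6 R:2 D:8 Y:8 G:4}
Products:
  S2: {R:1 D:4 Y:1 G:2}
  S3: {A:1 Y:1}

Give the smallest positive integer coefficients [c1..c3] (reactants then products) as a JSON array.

A: 1·6 = 6 | 2·0+6·1 = 6
R: 1·2 = 2 | 2·1+6·0 = 2
D: 1·8 = 8 | 2·4+6·0 = 8
Y: 1·8 = 8 | 2·1+6·1 = 8
G: 1·4 = 4 | 2·2+6·0 = 4
gcd(1,2,6) = 1

Coefficients: [1, 2, 6]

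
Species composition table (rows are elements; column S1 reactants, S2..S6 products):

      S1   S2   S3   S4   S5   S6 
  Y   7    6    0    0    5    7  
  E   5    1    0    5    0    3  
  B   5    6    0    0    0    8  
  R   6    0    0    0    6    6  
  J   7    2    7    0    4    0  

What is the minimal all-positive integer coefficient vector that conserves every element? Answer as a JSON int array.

Y: 6·7 = 42 | 1·6+4·0+4·0+3·5+3·7 = 42
E: 6·5 = 30 | 1·1+4·0+4·5+3·0+3·3 = 30
B: 6·5 = 30 | 1·6+4·0+4·0+3·0+3·8 = 30
R: 6·6 = 36 | 1·0+4·0+4·0+3·6+3·6 = 36
J: 6·7 = 42 | 1·2+4·7+4·0+3·4+3·0 = 42
gcd(6,1,4,4,3,3) = 1

Coefficients: [6, 1, 4, 4, 3, 3]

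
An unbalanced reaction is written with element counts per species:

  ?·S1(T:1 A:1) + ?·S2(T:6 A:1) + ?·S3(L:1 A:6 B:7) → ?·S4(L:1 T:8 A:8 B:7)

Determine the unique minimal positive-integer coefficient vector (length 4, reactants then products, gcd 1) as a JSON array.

L: 4·0+6·0+5·1 = 5 | 5·1 = 5
T: 4·1+6·6+5·0 = 40 | 5·8 = 40
A: 4·1+6·1+5·6 = 40 | 5·8 = 40
B: 4·0+6·0+5·7 = 35 | 5·7 = 35
gcd(4,6,5,5) = 1

Coefficients: [4, 6, 5, 5]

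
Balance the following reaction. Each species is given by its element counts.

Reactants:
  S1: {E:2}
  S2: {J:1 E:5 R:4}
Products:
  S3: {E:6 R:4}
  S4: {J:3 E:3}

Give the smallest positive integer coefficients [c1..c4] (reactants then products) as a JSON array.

Coefficients: [3, 3, 3, 1]

J: 3·0+3·1 = 3 | 3·0+1·3 = 3
E: 3·2+3·5 = 21 | 3·6+1·3 = 21
R: 3·0+3·4 = 12 | 3·4+1·0 = 12
gcd(3,3,3,1) = 1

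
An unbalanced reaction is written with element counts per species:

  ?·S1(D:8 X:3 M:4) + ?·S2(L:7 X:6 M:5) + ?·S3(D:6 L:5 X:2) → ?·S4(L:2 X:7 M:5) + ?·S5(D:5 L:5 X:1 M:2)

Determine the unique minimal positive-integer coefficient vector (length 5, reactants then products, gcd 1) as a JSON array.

Coefficients: [3, 5, 1, 5, 6]

D: 3·8+5·0+1·6 = 30 | 5·0+6·5 = 30
L: 3·0+5·7+1·5 = 40 | 5·2+6·5 = 40
X: 3·3+5·6+1·2 = 41 | 5·7+6·1 = 41
M: 3·4+5·5+1·0 = 37 | 5·5+6·2 = 37
gcd(3,5,1,5,6) = 1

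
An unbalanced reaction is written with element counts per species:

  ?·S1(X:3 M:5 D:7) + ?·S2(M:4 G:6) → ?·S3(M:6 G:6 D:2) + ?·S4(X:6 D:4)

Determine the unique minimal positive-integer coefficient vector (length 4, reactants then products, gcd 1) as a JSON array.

X: 2·3+5·0 = 6 | 5·0+1·6 = 6
M: 2·5+5·4 = 30 | 5·6+1·0 = 30
G: 2·0+5·6 = 30 | 5·6+1·0 = 30
D: 2·7+5·0 = 14 | 5·2+1·4 = 14
gcd(2,5,5,1) = 1

Coefficients: [2, 5, 5, 1]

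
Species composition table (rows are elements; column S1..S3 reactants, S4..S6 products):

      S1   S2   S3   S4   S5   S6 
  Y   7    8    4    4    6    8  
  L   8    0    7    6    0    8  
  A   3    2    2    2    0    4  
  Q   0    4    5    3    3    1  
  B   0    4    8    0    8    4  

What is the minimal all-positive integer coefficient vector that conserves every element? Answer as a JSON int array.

Coefficients: [6, 3, 4, 6, 3, 5]

Y: 6·7+3·8+4·4 = 82 | 6·4+3·6+5·8 = 82
L: 6·8+3·0+4·7 = 76 | 6·6+3·0+5·8 = 76
A: 6·3+3·2+4·2 = 32 | 6·2+3·0+5·4 = 32
Q: 6·0+3·4+4·5 = 32 | 6·3+3·3+5·1 = 32
B: 6·0+3·4+4·8 = 44 | 6·0+3·8+5·4 = 44
gcd(6,3,4,6,3,5) = 1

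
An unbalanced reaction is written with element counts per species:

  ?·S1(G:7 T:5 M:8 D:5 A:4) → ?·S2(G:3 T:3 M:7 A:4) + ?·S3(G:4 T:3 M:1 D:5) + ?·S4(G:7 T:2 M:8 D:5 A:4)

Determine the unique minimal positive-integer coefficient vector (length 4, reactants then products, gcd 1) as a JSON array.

Coefficients: [4, 3, 3, 1]

G: 4·7 = 28 | 3·3+3·4+1·7 = 28
T: 4·5 = 20 | 3·3+3·3+1·2 = 20
M: 4·8 = 32 | 3·7+3·1+1·8 = 32
D: 4·5 = 20 | 3·0+3·5+1·5 = 20
A: 4·4 = 16 | 3·4+3·0+1·4 = 16
gcd(4,3,3,1) = 1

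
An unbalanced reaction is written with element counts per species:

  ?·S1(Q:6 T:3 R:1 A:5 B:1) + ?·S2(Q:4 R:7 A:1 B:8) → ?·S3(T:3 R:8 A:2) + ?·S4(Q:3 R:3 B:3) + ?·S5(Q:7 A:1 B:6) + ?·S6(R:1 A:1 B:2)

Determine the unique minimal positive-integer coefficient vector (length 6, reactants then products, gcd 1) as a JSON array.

Q: 1·6+4·4 = 22 | 1·0+5·3+1·7+6·0 = 22
T: 1·3+4·0 = 3 | 1·3+5·0+1·0+6·0 = 3
R: 1·1+4·7 = 29 | 1·8+5·3+1·0+6·1 = 29
A: 1·5+4·1 = 9 | 1·2+5·0+1·1+6·1 = 9
B: 1·1+4·8 = 33 | 1·0+5·3+1·6+6·2 = 33
gcd(1,4,1,5,1,6) = 1

Coefficients: [1, 4, 1, 5, 1, 6]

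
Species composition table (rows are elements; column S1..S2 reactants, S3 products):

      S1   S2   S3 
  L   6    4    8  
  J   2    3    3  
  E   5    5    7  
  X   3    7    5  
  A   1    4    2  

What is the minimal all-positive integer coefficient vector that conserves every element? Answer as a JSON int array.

Coefficients: [6, 1, 5]

L: 6·6+1·4 = 40 | 5·8 = 40
J: 6·2+1·3 = 15 | 5·3 = 15
E: 6·5+1·5 = 35 | 5·7 = 35
X: 6·3+1·7 = 25 | 5·5 = 25
A: 6·1+1·4 = 10 | 5·2 = 10
gcd(6,1,5) = 1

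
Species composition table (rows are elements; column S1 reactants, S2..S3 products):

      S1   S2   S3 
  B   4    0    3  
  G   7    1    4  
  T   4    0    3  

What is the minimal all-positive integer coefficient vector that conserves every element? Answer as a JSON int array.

B: 3·4 = 12 | 5·0+4·3 = 12
G: 3·7 = 21 | 5·1+4·4 = 21
T: 3·4 = 12 | 5·0+4·3 = 12
gcd(3,5,4) = 1

Coefficients: [3, 5, 4]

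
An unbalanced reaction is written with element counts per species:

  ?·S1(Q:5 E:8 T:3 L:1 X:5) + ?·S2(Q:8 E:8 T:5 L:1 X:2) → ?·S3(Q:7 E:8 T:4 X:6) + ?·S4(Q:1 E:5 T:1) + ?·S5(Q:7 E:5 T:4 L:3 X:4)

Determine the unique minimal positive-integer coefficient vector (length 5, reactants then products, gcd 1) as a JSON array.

Coefficients: [6, 3, 4, 5, 3]

Q: 6·5+3·8 = 54 | 4·7+5·1+3·7 = 54
E: 6·8+3·8 = 72 | 4·8+5·5+3·5 = 72
T: 6·3+3·5 = 33 | 4·4+5·1+3·4 = 33
L: 6·1+3·1 = 9 | 4·0+5·0+3·3 = 9
X: 6·5+3·2 = 36 | 4·6+5·0+3·4 = 36
gcd(6,3,4,5,3) = 1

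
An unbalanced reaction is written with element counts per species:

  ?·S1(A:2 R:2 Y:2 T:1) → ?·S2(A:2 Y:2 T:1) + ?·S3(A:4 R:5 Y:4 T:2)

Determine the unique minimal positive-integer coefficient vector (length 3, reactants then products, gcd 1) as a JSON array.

Coefficients: [5, 1, 2]

A: 5·2 = 10 | 1·2+2·4 = 10
R: 5·2 = 10 | 1·0+2·5 = 10
Y: 5·2 = 10 | 1·2+2·4 = 10
T: 5·1 = 5 | 1·1+2·2 = 5
gcd(5,1,2) = 1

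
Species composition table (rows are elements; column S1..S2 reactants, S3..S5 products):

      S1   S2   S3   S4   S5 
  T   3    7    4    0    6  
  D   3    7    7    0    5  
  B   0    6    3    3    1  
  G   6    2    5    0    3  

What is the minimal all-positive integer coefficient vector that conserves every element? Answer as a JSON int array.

T: 3·3+5·7 = 44 | 2·4+6·0+6·6 = 44
D: 3·3+5·7 = 44 | 2·7+6·0+6·5 = 44
B: 3·0+5·6 = 30 | 2·3+6·3+6·1 = 30
G: 3·6+5·2 = 28 | 2·5+6·0+6·3 = 28
gcd(3,5,2,6,6) = 1

Coefficients: [3, 5, 2, 6, 6]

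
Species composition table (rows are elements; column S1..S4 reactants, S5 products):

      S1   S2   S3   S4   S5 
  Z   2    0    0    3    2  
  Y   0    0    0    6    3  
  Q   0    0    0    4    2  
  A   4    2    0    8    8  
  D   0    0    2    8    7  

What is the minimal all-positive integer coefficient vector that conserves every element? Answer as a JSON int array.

Coefficients: [1, 6, 6, 2, 4]

Z: 1·2+6·0+6·0+2·3 = 8 | 4·2 = 8
Y: 1·0+6·0+6·0+2·6 = 12 | 4·3 = 12
Q: 1·0+6·0+6·0+2·4 = 8 | 4·2 = 8
A: 1·4+6·2+6·0+2·8 = 32 | 4·8 = 32
D: 1·0+6·0+6·2+2·8 = 28 | 4·7 = 28
gcd(1,6,6,2,4) = 1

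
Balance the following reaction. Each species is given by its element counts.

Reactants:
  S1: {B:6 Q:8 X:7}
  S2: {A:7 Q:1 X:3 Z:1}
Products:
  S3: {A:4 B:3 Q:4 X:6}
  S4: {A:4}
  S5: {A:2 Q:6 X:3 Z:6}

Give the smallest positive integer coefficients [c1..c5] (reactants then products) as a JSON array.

Coefficients: [3, 6, 6, 4, 1]

A: 3·0+6·7 = 42 | 6·4+4·4+1·2 = 42
B: 3·6+6·0 = 18 | 6·3+4·0+1·0 = 18
Q: 3·8+6·1 = 30 | 6·4+4·0+1·6 = 30
X: 3·7+6·3 = 39 | 6·6+4·0+1·3 = 39
Z: 3·0+6·1 = 6 | 6·0+4·0+1·6 = 6
gcd(3,6,6,4,1) = 1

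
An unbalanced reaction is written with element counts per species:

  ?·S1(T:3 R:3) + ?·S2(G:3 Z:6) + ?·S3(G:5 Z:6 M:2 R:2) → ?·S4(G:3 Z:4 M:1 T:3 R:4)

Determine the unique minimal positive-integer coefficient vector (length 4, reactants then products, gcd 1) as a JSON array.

G: 6·0+1·3+3·5 = 18 | 6·3 = 18
Z: 6·0+1·6+3·6 = 24 | 6·4 = 24
M: 6·0+1·0+3·2 = 6 | 6·1 = 6
T: 6·3+1·0+3·0 = 18 | 6·3 = 18
R: 6·3+1·0+3·2 = 24 | 6·4 = 24
gcd(6,1,3,6) = 1

Coefficients: [6, 1, 3, 6]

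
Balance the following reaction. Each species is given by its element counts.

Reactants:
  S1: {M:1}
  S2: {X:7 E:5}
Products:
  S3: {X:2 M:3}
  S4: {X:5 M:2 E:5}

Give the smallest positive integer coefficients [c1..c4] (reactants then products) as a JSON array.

X: 5·0+1·7 = 7 | 1·2+1·5 = 7
M: 5·1+1·0 = 5 | 1·3+1·2 = 5
E: 5·0+1·5 = 5 | 1·0+1·5 = 5
gcd(5,1,1,1) = 1

Coefficients: [5, 1, 1, 1]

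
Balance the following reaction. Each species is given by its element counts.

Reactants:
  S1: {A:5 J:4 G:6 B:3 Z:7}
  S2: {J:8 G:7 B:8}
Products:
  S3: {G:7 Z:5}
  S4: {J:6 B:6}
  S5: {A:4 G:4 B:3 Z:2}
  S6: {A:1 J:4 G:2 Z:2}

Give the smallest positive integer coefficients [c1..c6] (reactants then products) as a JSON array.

A: 5·5+3·0 = 25 | 3·0+4·0+5·4+5·1 = 25
J: 5·4+3·8 = 44 | 3·0+4·6+5·0+5·4 = 44
G: 5·6+3·7 = 51 | 3·7+4·0+5·4+5·2 = 51
B: 5·3+3·8 = 39 | 3·0+4·6+5·3+5·0 = 39
Z: 5·7+3·0 = 35 | 3·5+4·0+5·2+5·2 = 35
gcd(5,3,3,4,5,5) = 1

Coefficients: [5, 3, 3, 4, 5, 5]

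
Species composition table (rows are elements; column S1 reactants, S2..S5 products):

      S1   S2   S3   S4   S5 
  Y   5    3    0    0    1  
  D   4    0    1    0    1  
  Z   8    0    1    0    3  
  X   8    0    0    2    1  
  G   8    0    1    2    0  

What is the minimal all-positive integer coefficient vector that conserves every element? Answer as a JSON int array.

Y: 1·5 = 5 | 1·3+2·0+3·0+2·1 = 5
D: 1·4 = 4 | 1·0+2·1+3·0+2·1 = 4
Z: 1·8 = 8 | 1·0+2·1+3·0+2·3 = 8
X: 1·8 = 8 | 1·0+2·0+3·2+2·1 = 8
G: 1·8 = 8 | 1·0+2·1+3·2+2·0 = 8
gcd(1,1,2,3,2) = 1

Coefficients: [1, 1, 2, 3, 2]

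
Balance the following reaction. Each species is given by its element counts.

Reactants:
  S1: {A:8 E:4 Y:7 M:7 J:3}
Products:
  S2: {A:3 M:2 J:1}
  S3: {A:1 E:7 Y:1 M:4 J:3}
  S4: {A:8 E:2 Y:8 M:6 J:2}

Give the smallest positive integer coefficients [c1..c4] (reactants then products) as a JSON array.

A: 6·8 = 48 | 2·3+2·1+5·8 = 48
E: 6·4 = 24 | 2·0+2·7+5·2 = 24
Y: 6·7 = 42 | 2·0+2·1+5·8 = 42
M: 6·7 = 42 | 2·2+2·4+5·6 = 42
J: 6·3 = 18 | 2·1+2·3+5·2 = 18
gcd(6,2,2,5) = 1

Coefficients: [6, 2, 2, 5]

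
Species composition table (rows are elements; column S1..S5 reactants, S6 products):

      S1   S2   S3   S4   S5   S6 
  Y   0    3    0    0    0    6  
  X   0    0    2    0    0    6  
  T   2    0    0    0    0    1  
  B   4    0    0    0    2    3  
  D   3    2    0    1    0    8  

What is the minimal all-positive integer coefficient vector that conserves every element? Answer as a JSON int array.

Coefficients: [1, 4, 6, 5, 1, 2]

Y: 1·0+4·3+6·0+5·0+1·0 = 12 | 2·6 = 12
X: 1·0+4·0+6·2+5·0+1·0 = 12 | 2·6 = 12
T: 1·2+4·0+6·0+5·0+1·0 = 2 | 2·1 = 2
B: 1·4+4·0+6·0+5·0+1·2 = 6 | 2·3 = 6
D: 1·3+4·2+6·0+5·1+1·0 = 16 | 2·8 = 16
gcd(1,4,6,5,1,2) = 1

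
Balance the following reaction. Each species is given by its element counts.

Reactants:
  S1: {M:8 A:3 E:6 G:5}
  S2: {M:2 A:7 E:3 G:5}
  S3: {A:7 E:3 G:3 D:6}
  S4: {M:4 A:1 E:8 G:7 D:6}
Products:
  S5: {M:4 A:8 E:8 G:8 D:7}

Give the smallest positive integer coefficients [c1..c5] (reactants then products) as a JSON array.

M: 1·8+2·2+4·0+3·4 = 24 | 6·4 = 24
A: 1·3+2·7+4·7+3·1 = 48 | 6·8 = 48
E: 1·6+2·3+4·3+3·8 = 48 | 6·8 = 48
G: 1·5+2·5+4·3+3·7 = 48 | 6·8 = 48
D: 1·0+2·0+4·6+3·6 = 42 | 6·7 = 42
gcd(1,2,4,3,6) = 1

Coefficients: [1, 2, 4, 3, 6]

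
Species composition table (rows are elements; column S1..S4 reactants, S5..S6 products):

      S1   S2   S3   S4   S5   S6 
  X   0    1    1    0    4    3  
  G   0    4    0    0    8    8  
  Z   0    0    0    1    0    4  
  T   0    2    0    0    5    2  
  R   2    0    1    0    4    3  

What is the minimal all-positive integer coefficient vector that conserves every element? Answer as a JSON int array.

Coefficients: [3, 6, 5, 4, 2, 1]

X: 3·0+6·1+5·1+4·0 = 11 | 2·4+1·3 = 11
G: 3·0+6·4+5·0+4·0 = 24 | 2·8+1·8 = 24
Z: 3·0+6·0+5·0+4·1 = 4 | 2·0+1·4 = 4
T: 3·0+6·2+5·0+4·0 = 12 | 2·5+1·2 = 12
R: 3·2+6·0+5·1+4·0 = 11 | 2·4+1·3 = 11
gcd(3,6,5,4,2,1) = 1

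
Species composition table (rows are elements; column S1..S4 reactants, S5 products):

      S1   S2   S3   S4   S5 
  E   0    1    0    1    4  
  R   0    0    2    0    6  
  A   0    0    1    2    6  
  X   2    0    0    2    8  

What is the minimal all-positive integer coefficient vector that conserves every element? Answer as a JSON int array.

E: 5·0+5·1+6·0+3·1 = 8 | 2·4 = 8
R: 5·0+5·0+6·2+3·0 = 12 | 2·6 = 12
A: 5·0+5·0+6·1+3·2 = 12 | 2·6 = 12
X: 5·2+5·0+6·0+3·2 = 16 | 2·8 = 16
gcd(5,5,6,3,2) = 1

Coefficients: [5, 5, 6, 3, 2]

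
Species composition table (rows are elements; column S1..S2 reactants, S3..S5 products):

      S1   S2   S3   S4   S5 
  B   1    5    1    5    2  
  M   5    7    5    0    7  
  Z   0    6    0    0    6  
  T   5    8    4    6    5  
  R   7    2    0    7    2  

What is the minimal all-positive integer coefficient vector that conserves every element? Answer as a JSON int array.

B: 3·1+5·5 = 28 | 3·1+3·5+5·2 = 28
M: 3·5+5·7 = 50 | 3·5+3·0+5·7 = 50
Z: 3·0+5·6 = 30 | 3·0+3·0+5·6 = 30
T: 3·5+5·8 = 55 | 3·4+3·6+5·5 = 55
R: 3·7+5·2 = 31 | 3·0+3·7+5·2 = 31
gcd(3,5,3,3,5) = 1

Coefficients: [3, 5, 3, 3, 5]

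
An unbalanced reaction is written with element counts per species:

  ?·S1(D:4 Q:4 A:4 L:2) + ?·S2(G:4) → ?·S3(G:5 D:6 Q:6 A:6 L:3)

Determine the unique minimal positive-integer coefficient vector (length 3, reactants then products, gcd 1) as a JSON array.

Coefficients: [6, 5, 4]

G: 6·0+5·4 = 20 | 4·5 = 20
D: 6·4+5·0 = 24 | 4·6 = 24
Q: 6·4+5·0 = 24 | 4·6 = 24
A: 6·4+5·0 = 24 | 4·6 = 24
L: 6·2+5·0 = 12 | 4·3 = 12
gcd(6,5,4) = 1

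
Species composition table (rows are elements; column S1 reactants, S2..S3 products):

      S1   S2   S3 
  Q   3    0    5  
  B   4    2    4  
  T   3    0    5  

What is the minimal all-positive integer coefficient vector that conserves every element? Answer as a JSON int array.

Coefficients: [5, 4, 3]

Q: 5·3 = 15 | 4·0+3·5 = 15
B: 5·4 = 20 | 4·2+3·4 = 20
T: 5·3 = 15 | 4·0+3·5 = 15
gcd(5,4,3) = 1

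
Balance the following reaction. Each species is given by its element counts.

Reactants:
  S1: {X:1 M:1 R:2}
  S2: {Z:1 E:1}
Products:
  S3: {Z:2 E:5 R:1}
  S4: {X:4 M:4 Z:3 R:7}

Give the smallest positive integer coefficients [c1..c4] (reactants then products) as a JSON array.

Coefficients: [4, 5, 1, 1]

X: 4·1+5·0 = 4 | 1·0+1·4 = 4
M: 4·1+5·0 = 4 | 1·0+1·4 = 4
Z: 4·0+5·1 = 5 | 1·2+1·3 = 5
E: 4·0+5·1 = 5 | 1·5+1·0 = 5
R: 4·2+5·0 = 8 | 1·1+1·7 = 8
gcd(4,5,1,1) = 1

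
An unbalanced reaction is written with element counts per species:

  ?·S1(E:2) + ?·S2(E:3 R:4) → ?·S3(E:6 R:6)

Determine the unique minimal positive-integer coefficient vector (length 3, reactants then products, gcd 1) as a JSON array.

E: 3·2+6·3 = 24 | 4·6 = 24
R: 3·0+6·4 = 24 | 4·6 = 24
gcd(3,6,4) = 1

Coefficients: [3, 6, 4]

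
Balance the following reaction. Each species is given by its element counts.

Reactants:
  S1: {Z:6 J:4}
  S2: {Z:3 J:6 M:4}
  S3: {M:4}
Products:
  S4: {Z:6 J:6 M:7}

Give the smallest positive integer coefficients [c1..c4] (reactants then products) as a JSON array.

Z: 3·6+2·3+5·0 = 24 | 4·6 = 24
J: 3·4+2·6+5·0 = 24 | 4·6 = 24
M: 3·0+2·4+5·4 = 28 | 4·7 = 28
gcd(3,2,5,4) = 1

Coefficients: [3, 2, 5, 4]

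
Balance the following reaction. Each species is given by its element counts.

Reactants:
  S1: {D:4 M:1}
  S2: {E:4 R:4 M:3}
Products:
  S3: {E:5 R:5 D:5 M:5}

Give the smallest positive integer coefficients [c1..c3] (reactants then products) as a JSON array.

E: 5·0+5·4 = 20 | 4·5 = 20
R: 5·0+5·4 = 20 | 4·5 = 20
D: 5·4+5·0 = 20 | 4·5 = 20
M: 5·1+5·3 = 20 | 4·5 = 20
gcd(5,5,4) = 1

Coefficients: [5, 5, 4]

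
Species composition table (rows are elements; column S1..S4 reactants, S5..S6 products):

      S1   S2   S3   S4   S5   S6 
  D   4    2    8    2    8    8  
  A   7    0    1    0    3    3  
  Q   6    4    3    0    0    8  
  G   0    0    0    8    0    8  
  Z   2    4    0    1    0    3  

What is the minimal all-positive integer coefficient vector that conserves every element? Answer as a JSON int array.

D: 3·4+1·2+6·8+5·2 = 72 | 4·8+5·8 = 72
A: 3·7+1·0+6·1+5·0 = 27 | 4·3+5·3 = 27
Q: 3·6+1·4+6·3+5·0 = 40 | 4·0+5·8 = 40
G: 3·0+1·0+6·0+5·8 = 40 | 4·0+5·8 = 40
Z: 3·2+1·4+6·0+5·1 = 15 | 4·0+5·3 = 15
gcd(3,1,6,5,4,5) = 1

Coefficients: [3, 1, 6, 5, 4, 5]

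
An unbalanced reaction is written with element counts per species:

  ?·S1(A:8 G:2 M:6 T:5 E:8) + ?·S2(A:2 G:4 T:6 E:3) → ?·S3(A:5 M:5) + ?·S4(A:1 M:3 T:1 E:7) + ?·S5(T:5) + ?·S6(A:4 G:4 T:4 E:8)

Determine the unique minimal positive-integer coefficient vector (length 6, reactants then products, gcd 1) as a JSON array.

Coefficients: [6, 2, 6, 2, 4, 5]

A: 6·8+2·2 = 52 | 6·5+2·1+4·0+5·4 = 52
G: 6·2+2·4 = 20 | 6·0+2·0+4·0+5·4 = 20
M: 6·6+2·0 = 36 | 6·5+2·3+4·0+5·0 = 36
T: 6·5+2·6 = 42 | 6·0+2·1+4·5+5·4 = 42
E: 6·8+2·3 = 54 | 6·0+2·7+4·0+5·8 = 54
gcd(6,2,6,2,4,5) = 1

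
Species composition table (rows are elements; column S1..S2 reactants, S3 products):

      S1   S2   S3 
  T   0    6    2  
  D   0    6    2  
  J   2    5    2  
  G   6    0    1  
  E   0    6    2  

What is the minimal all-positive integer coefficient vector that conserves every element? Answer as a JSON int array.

Coefficients: [1, 2, 6]

T: 1·0+2·6 = 12 | 6·2 = 12
D: 1·0+2·6 = 12 | 6·2 = 12
J: 1·2+2·5 = 12 | 6·2 = 12
G: 1·6+2·0 = 6 | 6·1 = 6
E: 1·0+2·6 = 12 | 6·2 = 12
gcd(1,2,6) = 1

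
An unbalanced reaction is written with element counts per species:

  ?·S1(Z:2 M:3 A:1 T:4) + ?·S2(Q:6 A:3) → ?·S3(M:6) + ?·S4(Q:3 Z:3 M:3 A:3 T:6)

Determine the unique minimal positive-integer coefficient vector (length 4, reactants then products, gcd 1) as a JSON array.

Q: 6·0+2·6 = 12 | 1·0+4·3 = 12
Z: 6·2+2·0 = 12 | 1·0+4·3 = 12
M: 6·3+2·0 = 18 | 1·6+4·3 = 18
A: 6·1+2·3 = 12 | 1·0+4·3 = 12
T: 6·4+2·0 = 24 | 1·0+4·6 = 24
gcd(6,2,1,4) = 1

Coefficients: [6, 2, 1, 4]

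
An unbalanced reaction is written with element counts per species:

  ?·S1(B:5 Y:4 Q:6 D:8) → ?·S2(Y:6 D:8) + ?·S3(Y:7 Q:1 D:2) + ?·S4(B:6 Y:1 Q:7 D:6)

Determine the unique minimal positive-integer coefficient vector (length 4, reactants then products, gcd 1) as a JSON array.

B: 6·5 = 30 | 2·0+1·0+5·6 = 30
Y: 6·4 = 24 | 2·6+1·7+5·1 = 24
Q: 6·6 = 36 | 2·0+1·1+5·7 = 36
D: 6·8 = 48 | 2·8+1·2+5·6 = 48
gcd(6,2,1,5) = 1

Coefficients: [6, 2, 1, 5]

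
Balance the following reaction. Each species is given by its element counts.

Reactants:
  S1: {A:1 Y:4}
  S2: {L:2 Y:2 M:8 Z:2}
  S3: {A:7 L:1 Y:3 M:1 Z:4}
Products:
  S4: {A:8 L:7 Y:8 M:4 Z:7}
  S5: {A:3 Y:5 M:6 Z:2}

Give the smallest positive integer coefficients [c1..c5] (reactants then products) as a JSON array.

A: 6·1+5·0+4·7 = 34 | 2·8+6·3 = 34
L: 6·0+5·2+4·1 = 14 | 2·7+6·0 = 14
Y: 6·4+5·2+4·3 = 46 | 2·8+6·5 = 46
M: 6·0+5·8+4·1 = 44 | 2·4+6·6 = 44
Z: 6·0+5·2+4·4 = 26 | 2·7+6·2 = 26
gcd(6,5,4,2,6) = 1

Coefficients: [6, 5, 4, 2, 6]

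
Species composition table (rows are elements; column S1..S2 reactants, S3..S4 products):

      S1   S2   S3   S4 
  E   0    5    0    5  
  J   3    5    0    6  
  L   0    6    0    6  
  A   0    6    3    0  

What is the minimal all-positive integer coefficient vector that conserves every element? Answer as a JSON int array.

Coefficients: [1, 3, 6, 3]

E: 1·0+3·5 = 15 | 6·0+3·5 = 15
J: 1·3+3·5 = 18 | 6·0+3·6 = 18
L: 1·0+3·6 = 18 | 6·0+3·6 = 18
A: 1·0+3·6 = 18 | 6·3+3·0 = 18
gcd(1,3,6,3) = 1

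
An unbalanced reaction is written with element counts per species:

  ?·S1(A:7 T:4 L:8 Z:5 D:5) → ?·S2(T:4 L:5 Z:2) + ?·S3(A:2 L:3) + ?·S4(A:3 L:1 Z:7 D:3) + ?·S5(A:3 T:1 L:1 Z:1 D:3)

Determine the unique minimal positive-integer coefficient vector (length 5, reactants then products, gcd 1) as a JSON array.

Coefficients: [3, 2, 3, 1, 4]

A: 3·7 = 21 | 2·0+3·2+1·3+4·3 = 21
T: 3·4 = 12 | 2·4+3·0+1·0+4·1 = 12
L: 3·8 = 24 | 2·5+3·3+1·1+4·1 = 24
Z: 3·5 = 15 | 2·2+3·0+1·7+4·1 = 15
D: 3·5 = 15 | 2·0+3·0+1·3+4·3 = 15
gcd(3,2,3,1,4) = 1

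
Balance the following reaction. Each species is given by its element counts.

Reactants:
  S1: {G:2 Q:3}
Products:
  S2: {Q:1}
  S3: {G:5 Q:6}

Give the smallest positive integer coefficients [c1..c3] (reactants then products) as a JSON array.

Coefficients: [5, 3, 2]

G: 5·2 = 10 | 3·0+2·5 = 10
Q: 5·3 = 15 | 3·1+2·6 = 15
gcd(5,3,2) = 1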